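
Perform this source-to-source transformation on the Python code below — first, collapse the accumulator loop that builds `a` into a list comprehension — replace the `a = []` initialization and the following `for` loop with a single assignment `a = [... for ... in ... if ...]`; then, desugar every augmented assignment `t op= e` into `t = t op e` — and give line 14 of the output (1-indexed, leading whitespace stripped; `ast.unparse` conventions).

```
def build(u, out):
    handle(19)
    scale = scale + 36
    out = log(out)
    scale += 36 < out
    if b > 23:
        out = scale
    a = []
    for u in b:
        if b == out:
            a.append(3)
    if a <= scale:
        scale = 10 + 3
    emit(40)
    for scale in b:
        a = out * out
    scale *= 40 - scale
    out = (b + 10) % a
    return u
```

Transformed code:
def build(u, out):
    handle(19)
    scale = scale + 36
    out = log(out)
    scale = scale + (36 < out)
    if b > 23:
        out = scale
    a = [3 for u in b if b == out]
    if a <= scale:
        scale = 10 + 3
    emit(40)
    for scale in b:
        a = out * out
    scale = scale * (40 - scale)
    out = (b + 10) % a
    return u

scale = scale * (40 - scale)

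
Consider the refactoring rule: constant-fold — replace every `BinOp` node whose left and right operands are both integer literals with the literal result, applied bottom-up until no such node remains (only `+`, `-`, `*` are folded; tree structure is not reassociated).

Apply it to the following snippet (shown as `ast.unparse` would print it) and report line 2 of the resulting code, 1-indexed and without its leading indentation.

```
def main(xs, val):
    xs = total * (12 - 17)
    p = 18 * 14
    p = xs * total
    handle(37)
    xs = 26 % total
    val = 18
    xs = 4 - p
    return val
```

xs = total * -5

Transformed code:
def main(xs, val):
    xs = total * -5
    p = 252
    p = xs * total
    handle(37)
    xs = 26 % total
    val = 18
    xs = 4 - p
    return val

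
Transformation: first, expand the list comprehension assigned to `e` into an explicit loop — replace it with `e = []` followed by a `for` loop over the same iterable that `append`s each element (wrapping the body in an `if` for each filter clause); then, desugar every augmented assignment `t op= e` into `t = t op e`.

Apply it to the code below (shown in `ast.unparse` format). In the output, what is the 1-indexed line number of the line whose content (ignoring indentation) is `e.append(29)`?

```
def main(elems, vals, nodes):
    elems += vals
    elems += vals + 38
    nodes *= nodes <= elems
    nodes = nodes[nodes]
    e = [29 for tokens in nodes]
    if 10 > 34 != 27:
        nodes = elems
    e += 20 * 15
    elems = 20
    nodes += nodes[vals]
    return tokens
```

Transformed code:
def main(elems, vals, nodes):
    elems = elems + vals
    elems = elems + (vals + 38)
    nodes = nodes * (nodes <= elems)
    nodes = nodes[nodes]
    e = []
    for tokens in nodes:
        e.append(29)
    if 10 > 34 != 27:
        nodes = elems
    e = e + 20 * 15
    elems = 20
    nodes = nodes + nodes[vals]
    return tokens

8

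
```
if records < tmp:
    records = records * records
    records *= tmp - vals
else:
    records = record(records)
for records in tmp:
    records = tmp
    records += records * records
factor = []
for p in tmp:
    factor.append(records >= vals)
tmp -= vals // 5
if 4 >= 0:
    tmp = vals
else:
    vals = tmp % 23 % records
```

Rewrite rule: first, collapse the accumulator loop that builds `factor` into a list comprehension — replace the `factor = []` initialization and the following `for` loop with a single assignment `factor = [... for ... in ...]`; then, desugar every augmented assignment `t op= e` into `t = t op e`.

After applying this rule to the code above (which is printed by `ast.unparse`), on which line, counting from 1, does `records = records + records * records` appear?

Transformed code:
if records < tmp:
    records = records * records
    records = records * (tmp - vals)
else:
    records = record(records)
for records in tmp:
    records = tmp
    records = records + records * records
factor = [records >= vals for p in tmp]
tmp = tmp - vals // 5
if 4 >= 0:
    tmp = vals
else:
    vals = tmp % 23 % records

8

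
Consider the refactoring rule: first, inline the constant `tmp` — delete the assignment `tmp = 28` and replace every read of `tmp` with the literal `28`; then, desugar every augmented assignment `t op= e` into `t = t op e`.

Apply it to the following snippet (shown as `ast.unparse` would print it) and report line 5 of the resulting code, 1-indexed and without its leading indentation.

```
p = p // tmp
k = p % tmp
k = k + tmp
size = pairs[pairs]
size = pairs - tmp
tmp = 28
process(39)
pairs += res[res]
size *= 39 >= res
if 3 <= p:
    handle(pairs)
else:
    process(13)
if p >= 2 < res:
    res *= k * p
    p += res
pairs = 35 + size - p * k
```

size = pairs - 28

Transformed code:
p = p // 28
k = p % 28
k = k + 28
size = pairs[pairs]
size = pairs - 28
process(39)
pairs = pairs + res[res]
size = size * (39 >= res)
if 3 <= p:
    handle(pairs)
else:
    process(13)
if p >= 2 < res:
    res = res * (k * p)
    p = p + res
pairs = 35 + size - p * k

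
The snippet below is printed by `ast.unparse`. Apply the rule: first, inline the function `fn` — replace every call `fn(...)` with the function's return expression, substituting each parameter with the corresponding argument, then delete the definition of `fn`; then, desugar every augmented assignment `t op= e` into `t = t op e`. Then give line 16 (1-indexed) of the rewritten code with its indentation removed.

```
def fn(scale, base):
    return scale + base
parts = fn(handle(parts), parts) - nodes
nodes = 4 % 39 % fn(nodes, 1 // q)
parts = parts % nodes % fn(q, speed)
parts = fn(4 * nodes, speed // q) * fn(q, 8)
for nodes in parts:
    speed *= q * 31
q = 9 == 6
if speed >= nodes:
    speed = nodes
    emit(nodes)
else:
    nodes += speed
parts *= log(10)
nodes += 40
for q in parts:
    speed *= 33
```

speed = speed * 33

Transformed code:
parts = handle(parts) + parts - nodes
nodes = 4 % 39 % (nodes + 1 // q)
parts = parts % nodes % (q + speed)
parts = (4 * nodes + speed // q) * (q + 8)
for nodes in parts:
    speed = speed * (q * 31)
q = 9 == 6
if speed >= nodes:
    speed = nodes
    emit(nodes)
else:
    nodes = nodes + speed
parts = parts * log(10)
nodes = nodes + 40
for q in parts:
    speed = speed * 33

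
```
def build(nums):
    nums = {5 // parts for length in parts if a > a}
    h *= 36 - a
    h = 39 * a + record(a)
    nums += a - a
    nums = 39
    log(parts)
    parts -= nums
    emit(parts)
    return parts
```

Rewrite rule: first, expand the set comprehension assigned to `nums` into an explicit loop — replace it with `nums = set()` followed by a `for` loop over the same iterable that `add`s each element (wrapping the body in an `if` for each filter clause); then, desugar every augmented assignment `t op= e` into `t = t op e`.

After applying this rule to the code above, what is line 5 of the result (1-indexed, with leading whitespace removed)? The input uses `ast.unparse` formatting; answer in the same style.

Transformed code:
def build(nums):
    nums = set()
    for length in parts:
        if a > a:
            nums.add(5 // parts)
    h = h * (36 - a)
    h = 39 * a + record(a)
    nums = nums + (a - a)
    nums = 39
    log(parts)
    parts = parts - nums
    emit(parts)
    return parts

nums.add(5 // parts)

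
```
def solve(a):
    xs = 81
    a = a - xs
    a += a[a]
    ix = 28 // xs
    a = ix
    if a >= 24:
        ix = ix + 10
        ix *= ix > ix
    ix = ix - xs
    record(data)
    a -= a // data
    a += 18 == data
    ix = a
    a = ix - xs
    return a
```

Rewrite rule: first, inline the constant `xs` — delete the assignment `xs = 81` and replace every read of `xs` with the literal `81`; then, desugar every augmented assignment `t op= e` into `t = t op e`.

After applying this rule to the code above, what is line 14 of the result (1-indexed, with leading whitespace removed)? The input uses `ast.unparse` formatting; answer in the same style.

Transformed code:
def solve(a):
    a = a - 81
    a = a + a[a]
    ix = 28 // 81
    a = ix
    if a >= 24:
        ix = ix + 10
        ix = ix * (ix > ix)
    ix = ix - 81
    record(data)
    a = a - a // data
    a = a + (18 == data)
    ix = a
    a = ix - 81
    return a

a = ix - 81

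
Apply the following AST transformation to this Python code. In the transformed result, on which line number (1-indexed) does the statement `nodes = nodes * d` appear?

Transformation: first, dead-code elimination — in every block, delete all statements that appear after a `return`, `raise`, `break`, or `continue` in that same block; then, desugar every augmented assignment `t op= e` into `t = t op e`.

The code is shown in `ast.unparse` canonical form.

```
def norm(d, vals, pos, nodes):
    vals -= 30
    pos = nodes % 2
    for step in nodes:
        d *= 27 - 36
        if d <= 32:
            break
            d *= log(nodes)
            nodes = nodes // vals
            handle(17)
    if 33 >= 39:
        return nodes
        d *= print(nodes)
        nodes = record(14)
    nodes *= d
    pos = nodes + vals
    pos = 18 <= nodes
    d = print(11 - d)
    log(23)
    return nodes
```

Transformed code:
def norm(d, vals, pos, nodes):
    vals = vals - 30
    pos = nodes % 2
    for step in nodes:
        d = d * (27 - 36)
        if d <= 32:
            break
    if 33 >= 39:
        return nodes
    nodes = nodes * d
    pos = nodes + vals
    pos = 18 <= nodes
    d = print(11 - d)
    log(23)
    return nodes

10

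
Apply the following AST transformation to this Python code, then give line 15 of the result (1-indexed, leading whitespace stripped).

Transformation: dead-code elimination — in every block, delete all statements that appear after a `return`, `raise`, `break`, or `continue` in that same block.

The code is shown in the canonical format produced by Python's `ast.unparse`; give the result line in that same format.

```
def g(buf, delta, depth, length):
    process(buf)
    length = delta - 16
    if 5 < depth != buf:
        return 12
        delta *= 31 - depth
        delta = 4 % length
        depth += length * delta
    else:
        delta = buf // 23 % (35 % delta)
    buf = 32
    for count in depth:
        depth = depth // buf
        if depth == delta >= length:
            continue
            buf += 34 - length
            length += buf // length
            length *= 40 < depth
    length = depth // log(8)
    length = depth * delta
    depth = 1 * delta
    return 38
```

depth = 1 * delta

Transformed code:
def g(buf, delta, depth, length):
    process(buf)
    length = delta - 16
    if 5 < depth != buf:
        return 12
    else:
        delta = buf // 23 % (35 % delta)
    buf = 32
    for count in depth:
        depth = depth // buf
        if depth == delta >= length:
            continue
    length = depth // log(8)
    length = depth * delta
    depth = 1 * delta
    return 38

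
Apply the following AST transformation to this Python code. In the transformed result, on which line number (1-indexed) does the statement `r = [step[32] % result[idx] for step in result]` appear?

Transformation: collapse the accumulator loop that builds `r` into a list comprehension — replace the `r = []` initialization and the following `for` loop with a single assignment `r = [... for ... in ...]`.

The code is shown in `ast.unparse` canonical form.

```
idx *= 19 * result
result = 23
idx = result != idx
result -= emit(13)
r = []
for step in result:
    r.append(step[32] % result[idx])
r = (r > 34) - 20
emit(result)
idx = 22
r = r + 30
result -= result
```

Transformed code:
idx *= 19 * result
result = 23
idx = result != idx
result -= emit(13)
r = [step[32] % result[idx] for step in result]
r = (r > 34) - 20
emit(result)
idx = 22
r = r + 30
result -= result

5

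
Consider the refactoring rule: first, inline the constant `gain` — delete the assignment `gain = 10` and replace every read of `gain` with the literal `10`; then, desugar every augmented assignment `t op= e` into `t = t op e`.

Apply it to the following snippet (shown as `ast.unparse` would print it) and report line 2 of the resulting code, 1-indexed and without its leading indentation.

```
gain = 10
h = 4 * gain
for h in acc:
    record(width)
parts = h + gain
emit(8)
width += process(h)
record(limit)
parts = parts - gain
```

for h in acc:

Transformed code:
h = 4 * 10
for h in acc:
    record(width)
parts = h + 10
emit(8)
width = width + process(h)
record(limit)
parts = parts - 10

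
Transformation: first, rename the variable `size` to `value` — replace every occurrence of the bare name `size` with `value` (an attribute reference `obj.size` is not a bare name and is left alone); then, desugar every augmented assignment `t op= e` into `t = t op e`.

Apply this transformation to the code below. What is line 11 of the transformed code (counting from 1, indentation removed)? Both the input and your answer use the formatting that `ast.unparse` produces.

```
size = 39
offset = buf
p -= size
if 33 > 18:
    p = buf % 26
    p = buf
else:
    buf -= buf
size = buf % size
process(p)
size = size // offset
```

value = value // offset

Transformed code:
value = 39
offset = buf
p = p - value
if 33 > 18:
    p = buf % 26
    p = buf
else:
    buf = buf - buf
value = buf % value
process(p)
value = value // offset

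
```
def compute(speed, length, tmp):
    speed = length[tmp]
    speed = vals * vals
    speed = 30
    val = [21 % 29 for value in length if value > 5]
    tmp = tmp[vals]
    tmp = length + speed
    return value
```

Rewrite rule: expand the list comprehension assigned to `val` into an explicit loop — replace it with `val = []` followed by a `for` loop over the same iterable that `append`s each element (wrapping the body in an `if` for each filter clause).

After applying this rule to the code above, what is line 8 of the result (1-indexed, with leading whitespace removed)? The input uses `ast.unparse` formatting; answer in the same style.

Transformed code:
def compute(speed, length, tmp):
    speed = length[tmp]
    speed = vals * vals
    speed = 30
    val = []
    for value in length:
        if value > 5:
            val.append(21 % 29)
    tmp = tmp[vals]
    tmp = length + speed
    return value

val.append(21 % 29)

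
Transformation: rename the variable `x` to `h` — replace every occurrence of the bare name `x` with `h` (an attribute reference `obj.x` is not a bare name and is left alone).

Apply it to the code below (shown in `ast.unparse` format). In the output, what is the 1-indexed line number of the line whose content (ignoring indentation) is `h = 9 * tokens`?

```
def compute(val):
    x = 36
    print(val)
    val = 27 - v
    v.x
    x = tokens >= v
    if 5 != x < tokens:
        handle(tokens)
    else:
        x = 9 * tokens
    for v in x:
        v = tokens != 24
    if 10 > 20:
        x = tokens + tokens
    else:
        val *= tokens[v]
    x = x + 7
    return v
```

10

Transformed code:
def compute(val):
    h = 36
    print(val)
    val = 27 - v
    v.x
    h = tokens >= v
    if 5 != h < tokens:
        handle(tokens)
    else:
        h = 9 * tokens
    for v in h:
        v = tokens != 24
    if 10 > 20:
        h = tokens + tokens
    else:
        val *= tokens[v]
    h = h + 7
    return v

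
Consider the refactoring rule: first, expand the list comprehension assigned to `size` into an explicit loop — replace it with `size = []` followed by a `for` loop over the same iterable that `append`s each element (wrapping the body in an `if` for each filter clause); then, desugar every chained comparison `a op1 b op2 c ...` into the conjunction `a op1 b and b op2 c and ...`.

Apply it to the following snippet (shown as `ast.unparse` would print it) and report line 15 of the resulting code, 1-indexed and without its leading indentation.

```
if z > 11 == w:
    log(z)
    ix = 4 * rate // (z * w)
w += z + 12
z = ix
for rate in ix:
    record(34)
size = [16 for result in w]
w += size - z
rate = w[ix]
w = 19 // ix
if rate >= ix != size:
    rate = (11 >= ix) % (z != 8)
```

Transformed code:
if z > 11 and 11 == w:
    log(z)
    ix = 4 * rate // (z * w)
w += z + 12
z = ix
for rate in ix:
    record(34)
size = []
for result in w:
    size.append(16)
w += size - z
rate = w[ix]
w = 19 // ix
if rate >= ix and ix != size:
    rate = (11 >= ix) % (z != 8)

rate = (11 >= ix) % (z != 8)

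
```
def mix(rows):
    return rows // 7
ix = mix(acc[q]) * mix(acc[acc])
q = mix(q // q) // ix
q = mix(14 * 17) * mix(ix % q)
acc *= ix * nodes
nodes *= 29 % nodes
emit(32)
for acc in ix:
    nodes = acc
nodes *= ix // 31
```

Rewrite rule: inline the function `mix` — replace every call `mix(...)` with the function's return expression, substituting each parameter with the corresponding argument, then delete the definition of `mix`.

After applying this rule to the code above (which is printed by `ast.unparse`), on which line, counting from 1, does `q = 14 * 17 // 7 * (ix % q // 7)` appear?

Transformed code:
ix = acc[q] // 7 * (acc[acc] // 7)
q = q // q // 7 // ix
q = 14 * 17 // 7 * (ix % q // 7)
acc *= ix * nodes
nodes *= 29 % nodes
emit(32)
for acc in ix:
    nodes = acc
nodes *= ix // 31

3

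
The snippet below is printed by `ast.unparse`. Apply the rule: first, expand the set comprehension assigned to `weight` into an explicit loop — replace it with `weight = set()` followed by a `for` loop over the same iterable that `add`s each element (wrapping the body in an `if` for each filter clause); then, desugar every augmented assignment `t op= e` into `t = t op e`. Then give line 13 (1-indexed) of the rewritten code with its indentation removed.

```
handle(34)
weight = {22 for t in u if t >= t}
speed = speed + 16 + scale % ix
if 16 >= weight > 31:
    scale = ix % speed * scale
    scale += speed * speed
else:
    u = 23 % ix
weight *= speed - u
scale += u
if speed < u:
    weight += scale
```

Transformed code:
handle(34)
weight = set()
for t in u:
    if t >= t:
        weight.add(22)
speed = speed + 16 + scale % ix
if 16 >= weight > 31:
    scale = ix % speed * scale
    scale = scale + speed * speed
else:
    u = 23 % ix
weight = weight * (speed - u)
scale = scale + u
if speed < u:
    weight = weight + scale

scale = scale + u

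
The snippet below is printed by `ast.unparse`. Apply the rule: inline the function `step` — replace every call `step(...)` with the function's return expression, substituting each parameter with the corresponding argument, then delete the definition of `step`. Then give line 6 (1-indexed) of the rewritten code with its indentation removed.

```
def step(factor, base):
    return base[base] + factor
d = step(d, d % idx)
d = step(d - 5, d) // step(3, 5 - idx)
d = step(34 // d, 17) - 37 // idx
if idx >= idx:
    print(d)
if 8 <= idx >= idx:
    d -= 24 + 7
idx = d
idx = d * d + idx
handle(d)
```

Transformed code:
d = (d % idx)[d % idx] + d
d = (d[d] + (d - 5)) // ((5 - idx)[5 - idx] + 3)
d = 17[17] + 34 // d - 37 // idx
if idx >= idx:
    print(d)
if 8 <= idx >= idx:
    d -= 24 + 7
idx = d
idx = d * d + idx
handle(d)

if 8 <= idx >= idx:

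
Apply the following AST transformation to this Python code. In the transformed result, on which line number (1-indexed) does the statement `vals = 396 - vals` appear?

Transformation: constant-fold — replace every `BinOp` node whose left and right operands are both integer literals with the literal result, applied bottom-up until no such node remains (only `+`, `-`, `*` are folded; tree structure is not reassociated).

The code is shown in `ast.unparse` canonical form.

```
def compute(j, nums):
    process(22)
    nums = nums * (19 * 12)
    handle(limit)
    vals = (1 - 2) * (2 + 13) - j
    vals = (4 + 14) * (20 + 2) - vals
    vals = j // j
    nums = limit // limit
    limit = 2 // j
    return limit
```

6

Transformed code:
def compute(j, nums):
    process(22)
    nums = nums * 228
    handle(limit)
    vals = -15 - j
    vals = 396 - vals
    vals = j // j
    nums = limit // limit
    limit = 2 // j
    return limit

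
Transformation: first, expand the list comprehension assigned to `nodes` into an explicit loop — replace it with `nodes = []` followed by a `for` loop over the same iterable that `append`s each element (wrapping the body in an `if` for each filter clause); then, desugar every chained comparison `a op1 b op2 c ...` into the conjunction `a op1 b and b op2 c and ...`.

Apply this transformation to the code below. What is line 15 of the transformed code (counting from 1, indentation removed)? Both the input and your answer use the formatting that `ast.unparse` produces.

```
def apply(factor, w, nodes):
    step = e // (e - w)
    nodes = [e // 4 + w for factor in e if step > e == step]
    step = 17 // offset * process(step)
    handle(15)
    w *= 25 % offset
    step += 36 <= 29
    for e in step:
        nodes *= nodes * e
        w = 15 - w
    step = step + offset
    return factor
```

Transformed code:
def apply(factor, w, nodes):
    step = e // (e - w)
    nodes = []
    for factor in e:
        if step > e and e == step:
            nodes.append(e // 4 + w)
    step = 17 // offset * process(step)
    handle(15)
    w *= 25 % offset
    step += 36 <= 29
    for e in step:
        nodes *= nodes * e
        w = 15 - w
    step = step + offset
    return factor

return factor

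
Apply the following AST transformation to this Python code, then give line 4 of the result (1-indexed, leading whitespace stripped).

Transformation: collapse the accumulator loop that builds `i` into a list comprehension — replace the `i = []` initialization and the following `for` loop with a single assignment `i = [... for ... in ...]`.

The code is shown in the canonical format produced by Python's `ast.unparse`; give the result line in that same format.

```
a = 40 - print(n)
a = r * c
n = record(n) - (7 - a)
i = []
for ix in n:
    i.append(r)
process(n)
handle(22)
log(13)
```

i = [r for ix in n]

Transformed code:
a = 40 - print(n)
a = r * c
n = record(n) - (7 - a)
i = [r for ix in n]
process(n)
handle(22)
log(13)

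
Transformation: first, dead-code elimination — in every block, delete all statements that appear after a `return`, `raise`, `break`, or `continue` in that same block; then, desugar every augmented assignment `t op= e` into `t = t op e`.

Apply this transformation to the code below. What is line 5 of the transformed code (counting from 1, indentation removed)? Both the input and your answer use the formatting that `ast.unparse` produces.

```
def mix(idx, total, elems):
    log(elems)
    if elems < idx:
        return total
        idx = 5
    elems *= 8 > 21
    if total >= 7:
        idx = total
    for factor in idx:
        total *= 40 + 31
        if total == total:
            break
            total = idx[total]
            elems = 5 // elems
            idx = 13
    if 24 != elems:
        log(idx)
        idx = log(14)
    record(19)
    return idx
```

elems = elems * (8 > 21)

Transformed code:
def mix(idx, total, elems):
    log(elems)
    if elems < idx:
        return total
    elems = elems * (8 > 21)
    if total >= 7:
        idx = total
    for factor in idx:
        total = total * (40 + 31)
        if total == total:
            break
    if 24 != elems:
        log(idx)
        idx = log(14)
    record(19)
    return idx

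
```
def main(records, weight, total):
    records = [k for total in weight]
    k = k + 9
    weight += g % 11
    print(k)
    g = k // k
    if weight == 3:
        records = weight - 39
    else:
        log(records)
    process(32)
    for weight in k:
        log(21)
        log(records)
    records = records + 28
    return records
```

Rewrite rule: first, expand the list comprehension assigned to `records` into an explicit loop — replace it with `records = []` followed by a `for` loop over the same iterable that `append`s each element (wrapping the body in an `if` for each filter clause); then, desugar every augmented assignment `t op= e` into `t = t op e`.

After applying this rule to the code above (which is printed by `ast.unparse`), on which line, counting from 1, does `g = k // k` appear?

8

Transformed code:
def main(records, weight, total):
    records = []
    for total in weight:
        records.append(k)
    k = k + 9
    weight = weight + g % 11
    print(k)
    g = k // k
    if weight == 3:
        records = weight - 39
    else:
        log(records)
    process(32)
    for weight in k:
        log(21)
        log(records)
    records = records + 28
    return records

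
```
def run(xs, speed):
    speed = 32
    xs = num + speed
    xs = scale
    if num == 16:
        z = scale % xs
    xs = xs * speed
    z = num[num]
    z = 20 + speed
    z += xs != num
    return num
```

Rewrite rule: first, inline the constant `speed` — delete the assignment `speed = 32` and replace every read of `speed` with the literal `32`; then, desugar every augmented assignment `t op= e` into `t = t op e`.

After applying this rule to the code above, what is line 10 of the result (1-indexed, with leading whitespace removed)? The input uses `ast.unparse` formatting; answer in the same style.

Transformed code:
def run(xs, speed):
    xs = num + 32
    xs = scale
    if num == 16:
        z = scale % xs
    xs = xs * 32
    z = num[num]
    z = 20 + 32
    z = z + (xs != num)
    return num

return num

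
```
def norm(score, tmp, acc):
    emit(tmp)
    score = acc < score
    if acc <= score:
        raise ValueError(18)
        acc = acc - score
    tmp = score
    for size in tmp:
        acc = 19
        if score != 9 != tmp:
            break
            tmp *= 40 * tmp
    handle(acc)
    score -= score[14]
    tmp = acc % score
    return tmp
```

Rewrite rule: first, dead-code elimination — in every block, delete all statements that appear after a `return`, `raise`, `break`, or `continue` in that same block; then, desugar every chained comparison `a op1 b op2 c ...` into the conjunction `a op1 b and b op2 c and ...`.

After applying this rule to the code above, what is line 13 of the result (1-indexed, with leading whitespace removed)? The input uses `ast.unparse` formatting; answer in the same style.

Transformed code:
def norm(score, tmp, acc):
    emit(tmp)
    score = acc < score
    if acc <= score:
        raise ValueError(18)
    tmp = score
    for size in tmp:
        acc = 19
        if score != 9 and 9 != tmp:
            break
    handle(acc)
    score -= score[14]
    tmp = acc % score
    return tmp

tmp = acc % score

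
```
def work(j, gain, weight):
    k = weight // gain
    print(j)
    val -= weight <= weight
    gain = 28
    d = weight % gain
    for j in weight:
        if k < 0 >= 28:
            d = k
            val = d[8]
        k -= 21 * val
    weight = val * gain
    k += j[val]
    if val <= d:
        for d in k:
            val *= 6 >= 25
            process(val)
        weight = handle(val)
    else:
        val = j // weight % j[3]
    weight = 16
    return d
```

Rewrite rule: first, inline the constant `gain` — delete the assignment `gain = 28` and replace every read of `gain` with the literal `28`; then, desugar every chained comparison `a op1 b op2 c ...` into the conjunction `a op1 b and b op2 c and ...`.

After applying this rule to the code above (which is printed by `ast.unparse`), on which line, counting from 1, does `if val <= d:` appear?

13

Transformed code:
def work(j, gain, weight):
    k = weight // 28
    print(j)
    val -= weight <= weight
    d = weight % 28
    for j in weight:
        if k < 0 and 0 >= 28:
            d = k
            val = d[8]
        k -= 21 * val
    weight = val * 28
    k += j[val]
    if val <= d:
        for d in k:
            val *= 6 >= 25
            process(val)
        weight = handle(val)
    else:
        val = j // weight % j[3]
    weight = 16
    return d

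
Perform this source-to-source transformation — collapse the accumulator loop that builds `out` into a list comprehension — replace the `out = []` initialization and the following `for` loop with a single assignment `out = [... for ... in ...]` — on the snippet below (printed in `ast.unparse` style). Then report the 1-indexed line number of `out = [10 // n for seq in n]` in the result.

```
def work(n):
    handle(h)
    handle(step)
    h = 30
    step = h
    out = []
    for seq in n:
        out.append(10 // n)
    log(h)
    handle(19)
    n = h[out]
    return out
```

Transformed code:
def work(n):
    handle(h)
    handle(step)
    h = 30
    step = h
    out = [10 // n for seq in n]
    log(h)
    handle(19)
    n = h[out]
    return out

6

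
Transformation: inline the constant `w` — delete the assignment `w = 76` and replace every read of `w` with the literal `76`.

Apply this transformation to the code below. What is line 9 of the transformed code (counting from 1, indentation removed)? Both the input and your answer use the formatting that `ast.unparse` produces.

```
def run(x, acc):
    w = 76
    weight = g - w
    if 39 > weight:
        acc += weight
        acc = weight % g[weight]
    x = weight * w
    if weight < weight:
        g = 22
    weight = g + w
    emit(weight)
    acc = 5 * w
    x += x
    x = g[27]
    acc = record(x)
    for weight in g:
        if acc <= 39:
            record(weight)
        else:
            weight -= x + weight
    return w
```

weight = g + 76

Transformed code:
def run(x, acc):
    weight = g - 76
    if 39 > weight:
        acc += weight
        acc = weight % g[weight]
    x = weight * 76
    if weight < weight:
        g = 22
    weight = g + 76
    emit(weight)
    acc = 5 * 76
    x += x
    x = g[27]
    acc = record(x)
    for weight in g:
        if acc <= 39:
            record(weight)
        else:
            weight -= x + weight
    return 76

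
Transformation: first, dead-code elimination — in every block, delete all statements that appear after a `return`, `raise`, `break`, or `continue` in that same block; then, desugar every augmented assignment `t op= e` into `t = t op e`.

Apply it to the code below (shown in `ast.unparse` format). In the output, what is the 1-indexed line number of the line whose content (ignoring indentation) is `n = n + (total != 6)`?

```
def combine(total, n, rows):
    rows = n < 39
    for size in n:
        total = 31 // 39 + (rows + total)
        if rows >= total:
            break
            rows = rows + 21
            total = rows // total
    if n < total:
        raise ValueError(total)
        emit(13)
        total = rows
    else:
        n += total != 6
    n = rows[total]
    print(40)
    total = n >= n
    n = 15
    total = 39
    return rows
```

10

Transformed code:
def combine(total, n, rows):
    rows = n < 39
    for size in n:
        total = 31 // 39 + (rows + total)
        if rows >= total:
            break
    if n < total:
        raise ValueError(total)
    else:
        n = n + (total != 6)
    n = rows[total]
    print(40)
    total = n >= n
    n = 15
    total = 39
    return rows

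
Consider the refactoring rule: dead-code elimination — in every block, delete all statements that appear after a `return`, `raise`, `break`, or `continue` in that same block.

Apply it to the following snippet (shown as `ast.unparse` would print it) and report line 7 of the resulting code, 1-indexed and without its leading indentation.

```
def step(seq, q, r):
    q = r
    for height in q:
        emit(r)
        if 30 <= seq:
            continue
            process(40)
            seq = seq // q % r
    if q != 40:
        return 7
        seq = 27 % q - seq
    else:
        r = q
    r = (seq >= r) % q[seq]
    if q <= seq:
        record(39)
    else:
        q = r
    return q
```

if q != 40:

Transformed code:
def step(seq, q, r):
    q = r
    for height in q:
        emit(r)
        if 30 <= seq:
            continue
    if q != 40:
        return 7
    else:
        r = q
    r = (seq >= r) % q[seq]
    if q <= seq:
        record(39)
    else:
        q = r
    return q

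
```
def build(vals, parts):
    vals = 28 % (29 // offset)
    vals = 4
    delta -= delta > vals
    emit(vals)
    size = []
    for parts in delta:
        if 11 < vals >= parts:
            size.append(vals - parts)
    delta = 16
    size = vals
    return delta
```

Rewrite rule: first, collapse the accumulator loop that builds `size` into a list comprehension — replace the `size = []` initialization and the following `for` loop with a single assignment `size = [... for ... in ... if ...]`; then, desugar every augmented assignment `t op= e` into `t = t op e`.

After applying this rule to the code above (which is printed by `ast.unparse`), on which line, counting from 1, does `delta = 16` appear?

Transformed code:
def build(vals, parts):
    vals = 28 % (29 // offset)
    vals = 4
    delta = delta - (delta > vals)
    emit(vals)
    size = [vals - parts for parts in delta if 11 < vals >= parts]
    delta = 16
    size = vals
    return delta

7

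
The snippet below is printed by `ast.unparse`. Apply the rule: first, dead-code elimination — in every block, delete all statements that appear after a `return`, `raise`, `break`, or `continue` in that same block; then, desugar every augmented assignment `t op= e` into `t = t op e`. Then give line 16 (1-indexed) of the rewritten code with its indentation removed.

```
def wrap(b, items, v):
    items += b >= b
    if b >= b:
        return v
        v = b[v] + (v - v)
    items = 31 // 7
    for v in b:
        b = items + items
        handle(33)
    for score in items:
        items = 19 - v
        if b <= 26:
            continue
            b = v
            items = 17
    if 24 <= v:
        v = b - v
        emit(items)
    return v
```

Transformed code:
def wrap(b, items, v):
    items = items + (b >= b)
    if b >= b:
        return v
    items = 31 // 7
    for v in b:
        b = items + items
        handle(33)
    for score in items:
        items = 19 - v
        if b <= 26:
            continue
    if 24 <= v:
        v = b - v
        emit(items)
    return v

return v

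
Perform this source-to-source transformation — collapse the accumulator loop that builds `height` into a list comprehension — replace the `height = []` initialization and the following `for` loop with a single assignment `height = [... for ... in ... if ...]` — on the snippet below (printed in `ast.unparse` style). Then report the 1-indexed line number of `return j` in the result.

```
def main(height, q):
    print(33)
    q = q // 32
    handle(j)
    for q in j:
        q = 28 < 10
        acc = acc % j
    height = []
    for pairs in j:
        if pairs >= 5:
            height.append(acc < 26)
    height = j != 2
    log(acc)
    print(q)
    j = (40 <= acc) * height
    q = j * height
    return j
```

14

Transformed code:
def main(height, q):
    print(33)
    q = q // 32
    handle(j)
    for q in j:
        q = 28 < 10
        acc = acc % j
    height = [acc < 26 for pairs in j if pairs >= 5]
    height = j != 2
    log(acc)
    print(q)
    j = (40 <= acc) * height
    q = j * height
    return j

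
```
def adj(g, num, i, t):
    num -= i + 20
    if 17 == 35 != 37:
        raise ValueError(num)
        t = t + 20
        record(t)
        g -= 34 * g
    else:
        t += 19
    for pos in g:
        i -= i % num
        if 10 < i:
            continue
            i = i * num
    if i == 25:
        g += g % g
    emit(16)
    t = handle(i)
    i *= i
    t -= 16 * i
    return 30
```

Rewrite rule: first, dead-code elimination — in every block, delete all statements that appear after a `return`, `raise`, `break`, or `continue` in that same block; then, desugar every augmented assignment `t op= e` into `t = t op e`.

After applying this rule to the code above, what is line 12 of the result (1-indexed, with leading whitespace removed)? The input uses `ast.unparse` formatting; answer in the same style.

Transformed code:
def adj(g, num, i, t):
    num = num - (i + 20)
    if 17 == 35 != 37:
        raise ValueError(num)
    else:
        t = t + 19
    for pos in g:
        i = i - i % num
        if 10 < i:
            continue
    if i == 25:
        g = g + g % g
    emit(16)
    t = handle(i)
    i = i * i
    t = t - 16 * i
    return 30

g = g + g % g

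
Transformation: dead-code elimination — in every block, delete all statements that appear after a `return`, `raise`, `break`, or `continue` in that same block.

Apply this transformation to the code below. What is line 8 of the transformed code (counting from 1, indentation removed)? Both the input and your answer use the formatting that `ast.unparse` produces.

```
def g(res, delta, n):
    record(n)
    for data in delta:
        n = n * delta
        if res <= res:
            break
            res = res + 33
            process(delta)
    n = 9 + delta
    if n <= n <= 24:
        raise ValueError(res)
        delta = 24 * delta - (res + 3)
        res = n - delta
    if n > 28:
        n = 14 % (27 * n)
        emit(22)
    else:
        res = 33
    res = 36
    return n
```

Transformed code:
def g(res, delta, n):
    record(n)
    for data in delta:
        n = n * delta
        if res <= res:
            break
    n = 9 + delta
    if n <= n <= 24:
        raise ValueError(res)
    if n > 28:
        n = 14 % (27 * n)
        emit(22)
    else:
        res = 33
    res = 36
    return n

if n <= n <= 24:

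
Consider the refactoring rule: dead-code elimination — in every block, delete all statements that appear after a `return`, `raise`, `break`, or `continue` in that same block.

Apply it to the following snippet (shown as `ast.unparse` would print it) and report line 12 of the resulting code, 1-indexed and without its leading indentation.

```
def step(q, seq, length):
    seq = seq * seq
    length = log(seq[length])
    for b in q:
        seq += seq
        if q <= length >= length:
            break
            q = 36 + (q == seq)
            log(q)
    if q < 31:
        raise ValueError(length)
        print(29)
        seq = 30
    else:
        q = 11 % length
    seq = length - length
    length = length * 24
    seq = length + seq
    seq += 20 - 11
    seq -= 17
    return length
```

Transformed code:
def step(q, seq, length):
    seq = seq * seq
    length = log(seq[length])
    for b in q:
        seq += seq
        if q <= length >= length:
            break
    if q < 31:
        raise ValueError(length)
    else:
        q = 11 % length
    seq = length - length
    length = length * 24
    seq = length + seq
    seq += 20 - 11
    seq -= 17
    return length

seq = length - length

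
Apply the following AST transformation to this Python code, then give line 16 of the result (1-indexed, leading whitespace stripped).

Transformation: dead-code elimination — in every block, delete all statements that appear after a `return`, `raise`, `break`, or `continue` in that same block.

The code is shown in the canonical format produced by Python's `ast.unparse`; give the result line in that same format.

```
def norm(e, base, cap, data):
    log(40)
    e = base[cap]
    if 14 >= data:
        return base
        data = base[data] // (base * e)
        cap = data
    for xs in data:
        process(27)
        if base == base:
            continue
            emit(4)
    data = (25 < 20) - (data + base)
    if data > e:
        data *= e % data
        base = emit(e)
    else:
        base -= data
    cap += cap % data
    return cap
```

cap += cap % data

Transformed code:
def norm(e, base, cap, data):
    log(40)
    e = base[cap]
    if 14 >= data:
        return base
    for xs in data:
        process(27)
        if base == base:
            continue
    data = (25 < 20) - (data + base)
    if data > e:
        data *= e % data
        base = emit(e)
    else:
        base -= data
    cap += cap % data
    return cap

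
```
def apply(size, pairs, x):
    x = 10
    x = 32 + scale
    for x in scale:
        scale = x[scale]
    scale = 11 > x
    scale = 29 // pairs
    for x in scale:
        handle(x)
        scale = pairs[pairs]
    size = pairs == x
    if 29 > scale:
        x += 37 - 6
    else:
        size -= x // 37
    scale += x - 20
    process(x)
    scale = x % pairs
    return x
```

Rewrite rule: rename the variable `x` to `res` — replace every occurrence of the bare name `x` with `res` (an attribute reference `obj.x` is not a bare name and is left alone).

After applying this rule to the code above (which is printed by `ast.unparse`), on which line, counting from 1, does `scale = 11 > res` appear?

Transformed code:
def apply(size, pairs, res):
    res = 10
    res = 32 + scale
    for res in scale:
        scale = res[scale]
    scale = 11 > res
    scale = 29 // pairs
    for res in scale:
        handle(res)
        scale = pairs[pairs]
    size = pairs == res
    if 29 > scale:
        res += 37 - 6
    else:
        size -= res // 37
    scale += res - 20
    process(res)
    scale = res % pairs
    return res

6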